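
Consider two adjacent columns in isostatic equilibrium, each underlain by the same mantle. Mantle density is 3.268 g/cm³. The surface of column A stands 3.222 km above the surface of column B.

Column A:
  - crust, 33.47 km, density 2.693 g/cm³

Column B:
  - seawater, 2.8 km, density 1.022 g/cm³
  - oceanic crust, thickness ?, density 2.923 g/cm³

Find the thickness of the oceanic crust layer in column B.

7.03 km

Take the compensation level at the base of the deeper column (depth z_c below the surface of column A) and equate Σ ρ_i t_i down to z_c; mantle fills any gap and the z_c terms cancel.
Column A: 33.47×2.693 + (z_c − 33.47)×3.268
Column B: 3.222×0 + 2.8×1.022 + x×2.923 + (z_c − 3.222 − 2.8 − x)×3.268
The z_c×3.268 term appears on both sides and cancels. Collect the known terms of each column as K = Σ(ρt)_known − 3.268 × (depth of known layers): K_A = 90.13471 − 3.268×33.47 = −19.24525; K_B = 2.8616 − 3.268×(3.222 + 2.8) = −16.818296.
Balance: K_A = K_B − x×(3.268 − 2.923), so x = (K_B − K_A)/(3.268 − 2.923) = 2.42695/0.345 = 7.03 km.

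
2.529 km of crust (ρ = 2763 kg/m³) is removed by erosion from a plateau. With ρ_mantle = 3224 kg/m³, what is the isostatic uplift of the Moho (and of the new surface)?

2.17 km

Unloading: uplift u = e ρ_c/ρ_m = 2.529 km × 2763/3224 = 2.17 km.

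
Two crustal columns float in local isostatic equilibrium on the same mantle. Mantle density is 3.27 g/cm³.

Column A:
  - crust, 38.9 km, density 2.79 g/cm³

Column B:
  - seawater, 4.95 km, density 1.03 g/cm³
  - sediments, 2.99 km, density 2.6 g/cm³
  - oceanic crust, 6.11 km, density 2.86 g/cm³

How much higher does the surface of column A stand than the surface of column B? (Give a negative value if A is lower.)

For any compensation level in the mantle, the mantle terms cancel and isostasy reduces to e = (Σt_A − Σt_B) − (Σ(ρt)_A − Σ(ρt)_B) / ρ_m.
Σt_A = 38.9 km; Σt_B = 14.05 km; Σ(ρt)_A = 108.531; Σ(ρt)_B = 30.3471 (in km·g/cm³).
e = (38.9 − 14.05) − (108.531 − 30.3471) / 3.27 = 0.941 km.

0.941 km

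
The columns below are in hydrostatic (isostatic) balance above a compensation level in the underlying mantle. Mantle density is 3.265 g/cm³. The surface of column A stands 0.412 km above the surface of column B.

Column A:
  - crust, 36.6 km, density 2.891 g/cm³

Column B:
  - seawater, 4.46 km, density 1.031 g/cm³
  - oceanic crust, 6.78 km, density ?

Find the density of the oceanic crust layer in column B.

2.91 g/cm³

Take the compensation level at the base of the deeper column (depth z_c below the surface of column A) and equate Σ ρ_i t_i down to z_c; mantle fills any gap and the z_c terms cancel.
Column A: 36.6×2.891 + (z_c − 36.6)×3.265
Column B: 0.412×0 + 4.46×1.031 + 6.78×ρ + (z_c − 0.412 − 11.24)×3.265
The z_c×3.265 term appears on both sides and cancels. Collect the known terms of each column as K = Σ(ρt)_known − 3.265 × (depth of known layers): K_A = 105.8106 − 3.265×36.6 = −13.6884; K_B = 4.59826 − 3.265×(0.412 + 11.24) = −33.44552.
Balance: K_A = K_B + 6.78×ρ, so ρ = (K_A − K_B)/6.78 = 19.7571/6.78 = 2.91 g/cm³.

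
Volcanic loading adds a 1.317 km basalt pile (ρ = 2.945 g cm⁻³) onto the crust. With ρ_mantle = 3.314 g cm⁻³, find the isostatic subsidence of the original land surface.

Subaerial loading: s = t ρ_load / ρ_m.
s = 1.317 km × 2.945/3.314 = 1.17 km.

1.17 km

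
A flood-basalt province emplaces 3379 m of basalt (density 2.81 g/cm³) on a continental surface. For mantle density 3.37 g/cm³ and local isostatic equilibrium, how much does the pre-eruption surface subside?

2820 m

Subaerial loading: s = t ρ_load / ρ_m.
s = 3379 m × 2.81/3.37 = 2820 m.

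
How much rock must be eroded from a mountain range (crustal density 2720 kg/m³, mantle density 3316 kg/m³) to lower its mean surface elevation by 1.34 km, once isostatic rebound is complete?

Net drop Δ = e − u = e − e ρ_c/ρ_m = e (ρ_m − ρ_c)/ρ_m.
e = Δ ρ_m/(ρ_m − ρ_c) = 1.34 km × 3316/596 = 7.46 km.

7.46 km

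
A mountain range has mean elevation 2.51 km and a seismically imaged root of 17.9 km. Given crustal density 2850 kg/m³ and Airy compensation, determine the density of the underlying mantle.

3250 kg/m³

Airy balance: ρ_c h = (ρ_m − ρ_c) r → ρ_m = ρ_c (1 + h/r).
ρ_m = 2850 × (1 + 2.51 km/17.9 km) = 3250 kg/m³.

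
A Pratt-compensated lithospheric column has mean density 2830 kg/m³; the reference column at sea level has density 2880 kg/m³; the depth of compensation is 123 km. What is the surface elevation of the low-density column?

ρ_ref D = ρ (D + h) → h = D (ρ_ref − ρ)/ρ.
h = 123 km × (2880 − 2830)/2830 = 2.17 km.

2.17 km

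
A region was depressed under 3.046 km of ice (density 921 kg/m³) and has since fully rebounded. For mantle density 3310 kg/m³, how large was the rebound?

Removing the load lets mantle flow back in; uplift u satisfies ρ_ice t = ρ_m u.
u = t ρ_ice/ρ_m = 3.046 km × 921/3310 = 0.848 km.

0.848 km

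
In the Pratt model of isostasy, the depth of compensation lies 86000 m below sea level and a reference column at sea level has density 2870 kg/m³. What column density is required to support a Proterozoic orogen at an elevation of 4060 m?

Pratt balance: ρ_ref D = ρ (D + h).
ρ = ρ_ref D/(D + h) = 2870 × 86000 m/(86000 m + 4060 m) = 2740 kg/m³.

2740 kg/m³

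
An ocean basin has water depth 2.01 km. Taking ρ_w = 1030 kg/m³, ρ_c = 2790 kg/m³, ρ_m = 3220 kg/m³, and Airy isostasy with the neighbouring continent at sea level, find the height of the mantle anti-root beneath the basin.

8.23 km

By Archimedes' principle applied to the lithosphere: replacing crust with seawater at the top is compensated by replacing crust with mantle at the base: d (ρ_c − ρ_w) = a (ρ_m − ρ_c).
a = d (ρ_c − ρ_w)/(ρ_m − ρ_c) = 2.01 km × 1760/430 = 8.23 km.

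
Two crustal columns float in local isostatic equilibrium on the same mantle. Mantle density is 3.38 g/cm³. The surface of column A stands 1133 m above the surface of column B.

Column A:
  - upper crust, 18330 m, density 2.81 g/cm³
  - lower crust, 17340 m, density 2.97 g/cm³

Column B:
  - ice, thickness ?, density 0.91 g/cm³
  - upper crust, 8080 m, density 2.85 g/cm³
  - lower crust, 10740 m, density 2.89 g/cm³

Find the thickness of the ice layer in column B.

Take the compensation level at the base of the deeper column (depth z_c below the surface of column A) and equate Σ ρ_i t_i down to z_c; mantle fills any gap and the z_c terms cancel.
Column A: 18330×2.81 + 17340×2.97 + (z_c − 35670)×3.38
Column B: 1133×0 + x×0.91 + 8080×2.85 + 10740×2.89 + (z_c − 1133 − 18820 − x)×3.38
The z_c×3.38 term appears on both sides and cancels. Collect the known terms of each column as K = Σ(ρt)_known − 3.38 × (depth of known layers): K_A = 103007.1 − 3.38×35670 = −17557.5; K_B = 54066.6 − 3.38×(1133 + 18820) = −13374.54.
Balance: K_A = K_B − x×(3.38 − 0.91), so x = (K_B − K_A)/(3.38 − 0.91) = 4182.96/2.47 = 1690 m.

1690 m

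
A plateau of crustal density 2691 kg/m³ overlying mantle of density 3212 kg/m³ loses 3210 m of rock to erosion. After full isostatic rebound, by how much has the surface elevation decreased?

Rebound u = e ρ_c/ρ_m = 3210 m × 2691/3212 = 2689 m.
Net surface drop = e − u = 3210 m − 2689 m = e (ρ_m − ρ_c)/ρ_m = 521 m.

521 m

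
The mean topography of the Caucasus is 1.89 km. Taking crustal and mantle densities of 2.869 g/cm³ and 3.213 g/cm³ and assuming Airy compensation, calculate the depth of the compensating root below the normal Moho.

15.8 km

In Airy isostatic equilibrium: the weight of the topography is balanced by the buoyancy of the root, ρ_c h = (ρ_m − ρ_c) r.
r = h · ρ_c / (ρ_m − ρ_c) = 1.89 km × 2.869 / (3.213 − 2.869) = 15.8 km.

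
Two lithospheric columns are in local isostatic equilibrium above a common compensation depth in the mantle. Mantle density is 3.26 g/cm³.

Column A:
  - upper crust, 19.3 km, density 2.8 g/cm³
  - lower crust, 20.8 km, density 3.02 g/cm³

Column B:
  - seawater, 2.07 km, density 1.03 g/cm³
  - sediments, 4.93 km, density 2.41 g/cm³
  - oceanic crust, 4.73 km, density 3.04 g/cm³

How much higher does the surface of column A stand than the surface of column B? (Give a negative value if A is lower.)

For any compensation level in the mantle, the mantle terms cancel and isostasy reduces to e = (Σt_A − Σt_B) − (Σ(ρt)_A − Σ(ρt)_B) / ρ_m.
Σt_A = 40.1 km; Σt_B = 11.73 km; Σ(ρt)_A = 116.856; Σ(ρt)_B = 28.3926 (in km·g/cm³).
e = (40.1 − 11.73) − (116.856 − 28.3926) / 3.26 = 1.23 km.

1.23 km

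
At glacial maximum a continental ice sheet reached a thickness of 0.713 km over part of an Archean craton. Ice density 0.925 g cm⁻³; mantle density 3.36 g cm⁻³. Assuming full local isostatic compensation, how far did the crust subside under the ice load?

0.196 km

For local isostatic compensation: the ice load ρ_ice t is balanced by mantle displaced below, ρ_m s.
s = t ρ_ice / ρ_m = 0.713 km × 0.925/3.36 = 0.196 km.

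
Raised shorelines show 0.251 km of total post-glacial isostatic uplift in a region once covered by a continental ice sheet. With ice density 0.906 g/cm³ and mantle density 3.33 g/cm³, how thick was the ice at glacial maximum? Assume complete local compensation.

0.923 km

u = t ρ_ice/ρ_m → t = u ρ_m/ρ_ice = 0.251 km × 3.33/0.906 = 0.923 km.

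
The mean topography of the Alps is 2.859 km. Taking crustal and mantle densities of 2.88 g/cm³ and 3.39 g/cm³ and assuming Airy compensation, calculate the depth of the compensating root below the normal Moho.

16.1 km

By Archimedes' principle applied to the lithosphere: the weight of the topography is balanced by the buoyancy of the root, ρ_c h = (ρ_m − ρ_c) r.
r = h · ρ_c / (ρ_m − ρ_c) = 2.859 km × 2.88 / (3.39 − 2.88) = 16.1 km.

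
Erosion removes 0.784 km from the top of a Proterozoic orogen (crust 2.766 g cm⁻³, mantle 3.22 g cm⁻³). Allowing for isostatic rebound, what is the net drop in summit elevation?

0.111 km

Rebound u = e ρ_c/ρ_m = 0.784 km × 2.766/3.22 = 0.6735 km.
Net surface drop = e − u = 0.784 km − 0.6735 km = e (ρ_m − ρ_c)/ρ_m = 0.111 km.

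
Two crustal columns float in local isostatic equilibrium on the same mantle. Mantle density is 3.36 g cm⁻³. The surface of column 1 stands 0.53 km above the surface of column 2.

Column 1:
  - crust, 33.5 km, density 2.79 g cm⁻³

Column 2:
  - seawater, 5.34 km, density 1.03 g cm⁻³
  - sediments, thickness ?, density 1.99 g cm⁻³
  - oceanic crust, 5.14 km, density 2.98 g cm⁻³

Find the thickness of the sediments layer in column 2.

2.13 km

Take the compensation level at the base of the deeper column (depth z_c below the surface of column 1) and equate Σ ρ_i t_i down to z_c; mantle fills any gap and the z_c terms cancel.
Column 1: 33.5×2.79 + (z_c − 33.5)×3.36
Column 2: 0.53×0 + 5.34×1.03 + x×1.99 + 5.14×2.98 + (z_c − 0.53 − 10.48 − x)×3.36
The z_c×3.36 term appears on both sides and cancels. Collect the known terms of each column as K = Σ(ρt)_known − 3.36 × (depth of known layers): K_1 = 93.465 − 3.36×33.5 = −19.095; K_2 = 20.8174 − 3.36×(0.53 + 10.48) = −16.1762.
Balance: K_1 = K_2 − x×(3.36 − 1.99), so x = (K_2 − K_1)/(3.36 − 1.99) = 2.9188/1.37 = 2.13 km.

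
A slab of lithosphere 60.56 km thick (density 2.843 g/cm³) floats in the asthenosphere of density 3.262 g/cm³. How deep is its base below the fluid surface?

52.8 km

Draft d = t ρ_obj/ρ_fluid = 60.56 km × 2.843/3.262 = 52.8 km.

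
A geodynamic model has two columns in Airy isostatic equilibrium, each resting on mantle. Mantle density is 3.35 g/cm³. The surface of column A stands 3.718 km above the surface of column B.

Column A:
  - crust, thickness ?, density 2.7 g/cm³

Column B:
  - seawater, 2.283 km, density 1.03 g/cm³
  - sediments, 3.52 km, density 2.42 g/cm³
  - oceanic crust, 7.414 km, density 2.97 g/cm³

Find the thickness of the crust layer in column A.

Take the compensation level at the base of the deeper column (depth z_c below the surface of column A) and equate Σ ρ_i t_i down to z_c; mantle fills any gap and the z_c terms cancel.
Column A: x×2.7 + (z_c − 0 − x)×3.35
Column B: 3.718×0 + 2.283×1.03 + 3.52×2.42 + 7.414×2.97 + (z_c − 3.718 − 13.217)×3.35
The z_c×3.35 term appears on both sides and cancels. Collect the known terms of each column as K = Σ(ρt)_known − 3.35 × (depth of known layers): K_A = 0 − 3.35×0 = 0; K_B = 32.88947 − 3.35×(3.718 + 13.217) = −23.84278.
Balance: K_A − x×(3.35 − 2.7) = K_B, so x = (K_A − K_B)/(3.35 − 2.7) = 23.8428/0.65 = 36.7 km.

36.7 km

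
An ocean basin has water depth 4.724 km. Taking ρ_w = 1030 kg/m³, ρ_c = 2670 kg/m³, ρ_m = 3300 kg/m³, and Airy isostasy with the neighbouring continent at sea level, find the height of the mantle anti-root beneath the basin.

12.3 km

For local isostatic compensation: replacing crust with seawater at the top is compensated by replacing crust with mantle at the base: d (ρ_c − ρ_w) = a (ρ_m − ρ_c).
a = d (ρ_c − ρ_w)/(ρ_m − ρ_c) = 4.724 km × 1640/630 = 12.3 km.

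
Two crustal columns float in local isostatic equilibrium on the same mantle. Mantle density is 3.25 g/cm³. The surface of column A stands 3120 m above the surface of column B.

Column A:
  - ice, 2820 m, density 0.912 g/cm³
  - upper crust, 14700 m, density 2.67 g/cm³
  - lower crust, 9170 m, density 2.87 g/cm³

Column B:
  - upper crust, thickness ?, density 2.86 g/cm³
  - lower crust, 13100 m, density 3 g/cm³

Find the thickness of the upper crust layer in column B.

13300 m

Take the compensation level at the base of the deeper column (depth z_c below the surface of column A) and equate Σ ρ_i t_i down to z_c; mantle fills any gap and the z_c terms cancel.
Column A: 2820×0.912 + 14700×2.67 + 9170×2.87 + (z_c − 26690)×3.25
Column B: 3120×0 + x×2.86 + 13100×3 + (z_c − 3120 − 13100 − x)×3.25
The z_c×3.25 term appears on both sides and cancels. Collect the known terms of each column as K = Σ(ρt)_known − 3.25 × (depth of known layers): K_A = 68138.74 − 3.25×26690 = −18603.76; K_B = 39300 − 3.25×(3120 + 13100) = −13415.
Balance: K_A = K_B − x×(3.25 − 2.86), so x = (K_B − K_A)/(3.25 − 2.86) = 5188.76/0.39 = 13300 m.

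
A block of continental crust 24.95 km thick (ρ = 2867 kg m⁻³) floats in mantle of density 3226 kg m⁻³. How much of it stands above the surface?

Floating equilibrium: submerged depth d = t ρ_obj/ρ_fluid = 24.95 km × 2867/3226 = 22.17 km.
Freeboard = t − d = 24.95 km − 22.17 km = 2.78 km.

2.78 km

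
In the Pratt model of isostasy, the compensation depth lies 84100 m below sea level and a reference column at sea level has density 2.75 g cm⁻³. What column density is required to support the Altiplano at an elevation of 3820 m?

Pratt balance: ρ_ref D = ρ (D + h).
ρ = ρ_ref D/(D + h) = 2.75 × 84100 m/(84100 m + 3820 m) = 2.63 g cm⁻³.

2.63 g cm⁻³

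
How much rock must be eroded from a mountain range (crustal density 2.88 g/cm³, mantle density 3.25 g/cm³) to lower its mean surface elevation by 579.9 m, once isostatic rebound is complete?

5090 m

Net drop Δ = e − u = e − e ρ_c/ρ_m = e (ρ_m − ρ_c)/ρ_m.
e = Δ ρ_m/(ρ_m − ρ_c) = 579.9 m × 3.25/0.37 = 5090 m.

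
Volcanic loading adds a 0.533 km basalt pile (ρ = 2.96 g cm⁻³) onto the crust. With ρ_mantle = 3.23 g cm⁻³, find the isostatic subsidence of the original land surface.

Subaerial loading: s = t ρ_load / ρ_m.
s = 0.533 km × 2.96/3.23 = 0.488 km.

0.488 km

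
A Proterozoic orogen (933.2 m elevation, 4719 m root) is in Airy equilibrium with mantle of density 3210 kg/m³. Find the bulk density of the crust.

2680 kg/m³

ρ_c h = (ρ_m − ρ_c) r → ρ_c (h + r) = ρ_m r → ρ_c = ρ_m r / (h + r).
ρ_c = 3210 × 4719 m / (933.2 m + 4719 m) = 2680 kg/m³.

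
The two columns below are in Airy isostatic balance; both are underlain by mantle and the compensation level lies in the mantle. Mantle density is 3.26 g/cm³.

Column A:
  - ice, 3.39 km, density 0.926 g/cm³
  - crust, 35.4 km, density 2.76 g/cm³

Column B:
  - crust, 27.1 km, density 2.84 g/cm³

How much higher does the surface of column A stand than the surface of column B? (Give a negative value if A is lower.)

For any compensation level in the mantle, the mantle terms cancel and isostasy reduces to e = (Σt_A − Σt_B) − (Σ(ρt)_A − Σ(ρt)_B) / ρ_m.
Σt_A = 38.79 km; Σt_B = 27.1 km; Σ(ρt)_A = 100.84314; Σ(ρt)_B = 76.964 (in km·g/cm³).
e = (38.79 − 27.1) − (100.84314 − 76.964) / 3.26 = 4.37 km.

4.37 km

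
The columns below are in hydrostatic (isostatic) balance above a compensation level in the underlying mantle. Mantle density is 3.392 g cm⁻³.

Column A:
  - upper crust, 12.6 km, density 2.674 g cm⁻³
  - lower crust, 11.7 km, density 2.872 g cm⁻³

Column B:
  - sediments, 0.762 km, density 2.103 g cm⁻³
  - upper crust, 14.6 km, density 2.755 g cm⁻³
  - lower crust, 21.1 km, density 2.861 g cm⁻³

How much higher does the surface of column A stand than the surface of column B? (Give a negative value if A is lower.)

−1.87 km

For any compensation level in the mantle, the mantle terms cancel and isostasy reduces to e = (Σt_A − Σt_B) − (Σ(ρt)_A − Σ(ρt)_B) / ρ_m.
Σt_A = 24.3 km; Σt_B = 36.462 km; Σ(ρt)_A = 67.2948; Σ(ρt)_B = 102.192586 (in km·g cm⁻³).
e = (24.3 − 36.462) − (67.2948 − 102.192586) / 3.392 = −1.87 km.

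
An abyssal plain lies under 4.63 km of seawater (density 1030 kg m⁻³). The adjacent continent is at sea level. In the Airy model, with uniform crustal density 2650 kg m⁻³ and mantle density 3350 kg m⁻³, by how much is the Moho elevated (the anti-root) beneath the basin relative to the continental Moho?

Equating mass per unit area of the two columns: replacing crust with seawater at the top is compensated by replacing crust with mantle at the base: d (ρ_c − ρ_w) = a (ρ_m − ρ_c).
a = d (ρ_c − ρ_w)/(ρ_m − ρ_c) = 4.63 km × 1620/700 = 10.7 km.

10.7 km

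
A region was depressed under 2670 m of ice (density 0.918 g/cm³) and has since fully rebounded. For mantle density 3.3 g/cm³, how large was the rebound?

Removing the load lets mantle flow back in; uplift u satisfies ρ_ice t = ρ_m u.
u = t ρ_ice/ρ_m = 2670 m × 0.918/3.3 = 743 m.

743 m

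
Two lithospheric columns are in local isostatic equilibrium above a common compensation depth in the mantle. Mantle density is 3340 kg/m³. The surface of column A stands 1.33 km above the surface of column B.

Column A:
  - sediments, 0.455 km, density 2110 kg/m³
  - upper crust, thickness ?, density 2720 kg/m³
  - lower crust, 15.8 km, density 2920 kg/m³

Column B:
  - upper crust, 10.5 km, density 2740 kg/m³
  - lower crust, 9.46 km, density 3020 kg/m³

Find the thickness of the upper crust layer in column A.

Take the compensation level at the base of the deeper column (depth z_c below the surface of column A) and equate Σ ρ_i t_i down to z_c; mantle fills any gap and the z_c terms cancel.
Column A: 0.455×2110 + x×2720 + 15.8×2920 + (z_c − 16.255 − x)×3340
Column B: 1.33×0 + 10.5×2740 + 9.46×3020 + (z_c − 1.33 − 19.96)×3340
The z_c×3340 term appears on both sides and cancels. Collect the known terms of each column as K = Σ(ρt)_known − 3340 × (depth of known layers): K_A = 47096.05 − 3340×16.255 = −7195.65; K_B = 57339.2 − 3340×(1.33 + 19.96) = −13769.4.
Balance: K_A − x×(3340 − 2720) = K_B, so x = (K_A − K_B)/(3340 − 2720) = 6573.75/620 = 10.6 km.

10.6 km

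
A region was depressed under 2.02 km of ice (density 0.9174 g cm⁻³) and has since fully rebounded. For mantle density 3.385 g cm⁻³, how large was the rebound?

Removing the load lets mantle flow back in; uplift u satisfies ρ_ice t = ρ_m u.
u = t ρ_ice/ρ_m = 2.02 km × 0.9174/3.385 = 0.547 km.

0.547 km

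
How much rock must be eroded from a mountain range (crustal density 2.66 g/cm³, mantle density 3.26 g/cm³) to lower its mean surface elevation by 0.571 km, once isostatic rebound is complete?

Net drop Δ = e − u = e − e ρ_c/ρ_m = e (ρ_m − ρ_c)/ρ_m.
e = Δ ρ_m/(ρ_m − ρ_c) = 0.571 km × 3.26/0.6 = 3.1 km.

3.1 km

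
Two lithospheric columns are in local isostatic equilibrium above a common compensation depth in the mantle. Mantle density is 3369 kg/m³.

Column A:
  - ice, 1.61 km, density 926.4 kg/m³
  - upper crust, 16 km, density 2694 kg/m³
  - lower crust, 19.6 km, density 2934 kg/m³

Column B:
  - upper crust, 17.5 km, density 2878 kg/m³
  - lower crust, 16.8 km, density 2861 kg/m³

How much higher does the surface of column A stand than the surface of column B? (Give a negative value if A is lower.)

For any compensation level in the mantle, the mantle terms cancel and isostasy reduces to e = (Σt_A − Σt_B) − (Σ(ρt)_A − Σ(ρt)_B) / ρ_m.
Σt_A = 37.21 km; Σt_B = 34.3 km; Σ(ρt)_A = 102101.904; Σ(ρt)_B = 98429.8 (in km·kg/m³).
e = (37.21 − 34.3) − (102101.904 − 98429.8) / 3369 = 1.82 km.

1.82 km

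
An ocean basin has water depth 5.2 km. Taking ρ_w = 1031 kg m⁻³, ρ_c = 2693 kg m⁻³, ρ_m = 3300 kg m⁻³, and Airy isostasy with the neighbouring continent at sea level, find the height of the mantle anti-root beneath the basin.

14.2 km

For local isostatic compensation: replacing crust with seawater at the top is compensated by replacing crust with mantle at the base: d (ρ_c − ρ_w) = a (ρ_m − ρ_c).
a = d (ρ_c − ρ_w)/(ρ_m − ρ_c) = 5.2 km × 1662/607 = 14.2 km.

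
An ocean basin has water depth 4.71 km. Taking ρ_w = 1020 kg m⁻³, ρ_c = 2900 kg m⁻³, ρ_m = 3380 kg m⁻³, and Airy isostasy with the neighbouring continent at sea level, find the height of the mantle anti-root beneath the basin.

In Airy isostatic equilibrium: replacing crust with seawater at the top is compensated by replacing crust with mantle at the base: d (ρ_c − ρ_w) = a (ρ_m − ρ_c).
a = d (ρ_c − ρ_w)/(ρ_m − ρ_c) = 4.71 km × 1880/480 = 18.4 km.

18.4 km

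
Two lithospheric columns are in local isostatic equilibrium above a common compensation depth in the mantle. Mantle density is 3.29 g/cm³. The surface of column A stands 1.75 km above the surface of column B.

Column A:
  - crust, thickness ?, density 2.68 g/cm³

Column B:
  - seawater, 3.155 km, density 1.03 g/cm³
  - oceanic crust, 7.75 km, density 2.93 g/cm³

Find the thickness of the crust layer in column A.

25.7 km

Take the compensation level at the base of the deeper column (depth z_c below the surface of column A) and equate Σ ρ_i t_i down to z_c; mantle fills any gap and the z_c terms cancel.
Column A: x×2.68 + (z_c − 0 − x)×3.29
Column B: 1.75×0 + 3.155×1.03 + 7.75×2.93 + (z_c − 1.75 − 10.905)×3.29
The z_c×3.29 term appears on both sides and cancels. Collect the known terms of each column as K = Σ(ρt)_known − 3.29 × (depth of known layers): K_A = 0 − 3.29×0 = 0; K_B = 25.95715 − 3.29×(1.75 + 10.905) = −15.6778.
Balance: K_A − x×(3.29 − 2.68) = K_B, so x = (K_A − K_B)/(3.29 − 2.68) = 15.6778/0.61 = 25.7 km.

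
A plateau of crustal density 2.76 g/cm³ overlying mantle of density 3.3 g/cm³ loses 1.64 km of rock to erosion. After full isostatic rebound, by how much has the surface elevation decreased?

0.268 km

Rebound u = e ρ_c/ρ_m = 1.64 km × 2.76/3.3 = 1.372 km.
Net surface drop = e − u = 1.64 km − 1.372 km = e (ρ_m − ρ_c)/ρ_m = 0.268 km.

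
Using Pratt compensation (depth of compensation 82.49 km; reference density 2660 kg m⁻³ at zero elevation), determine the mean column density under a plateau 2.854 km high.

2570 kg m⁻³

Pratt balance: ρ_ref D = ρ (D + h).
ρ = ρ_ref D/(D + h) = 2660 × 82.49 km/(82.49 km + 2.854 km) = 2570 kg m⁻³.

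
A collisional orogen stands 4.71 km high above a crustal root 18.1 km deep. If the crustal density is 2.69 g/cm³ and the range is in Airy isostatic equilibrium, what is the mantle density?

Airy balance: ρ_c h = (ρ_m − ρ_c) r → ρ_m = ρ_c (1 + h/r).
ρ_m = 2.69 × (1 + 4.71 km/18.1 km) = 3.39 g/cm³.

3.39 g/cm³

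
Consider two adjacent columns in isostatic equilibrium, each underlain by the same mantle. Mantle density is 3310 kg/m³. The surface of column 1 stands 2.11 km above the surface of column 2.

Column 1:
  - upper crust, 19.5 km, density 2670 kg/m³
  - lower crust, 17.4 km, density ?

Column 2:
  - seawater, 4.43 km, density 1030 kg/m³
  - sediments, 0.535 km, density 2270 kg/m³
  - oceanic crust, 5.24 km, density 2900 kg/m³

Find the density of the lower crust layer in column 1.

Take the compensation level at the base of the deeper column (depth z_c below the surface of column 1) and equate Σ ρ_i t_i down to z_c; mantle fills any gap and the z_c terms cancel.
Column 1: 19.5×2670 + 17.4×ρ + (z_c − 36.9)×3310
Column 2: 2.11×0 + 4.43×1030 + 0.535×2270 + 5.24×2900 + (z_c − 2.11 − 10.205)×3310
The z_c×3310 term appears on both sides and cancels. Collect the known terms of each column as K = Σ(ρt)_known − 3310 × (depth of known layers): K_1 = 52065 − 3310×36.9 = −70074; K_2 = 20973.35 − 3310×(2.11 + 10.205) = −19789.3.
Balance: K_1 + 17.4×ρ = K_2, so ρ = (K_2 − K_1)/17.4 = 50284.7/17.4 = 2890 kg/m³.

2890 kg/m³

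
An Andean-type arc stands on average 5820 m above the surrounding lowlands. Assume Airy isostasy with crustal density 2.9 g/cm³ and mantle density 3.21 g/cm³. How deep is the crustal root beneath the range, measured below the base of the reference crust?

54400 m

Isostatic balance requires: the weight of the topography is balanced by the buoyancy of the root, ρ_c h = (ρ_m − ρ_c) r.
r = h · ρ_c / (ρ_m − ρ_c) = 5820 m × 2.9 / (3.21 − 2.9) = 54400 m.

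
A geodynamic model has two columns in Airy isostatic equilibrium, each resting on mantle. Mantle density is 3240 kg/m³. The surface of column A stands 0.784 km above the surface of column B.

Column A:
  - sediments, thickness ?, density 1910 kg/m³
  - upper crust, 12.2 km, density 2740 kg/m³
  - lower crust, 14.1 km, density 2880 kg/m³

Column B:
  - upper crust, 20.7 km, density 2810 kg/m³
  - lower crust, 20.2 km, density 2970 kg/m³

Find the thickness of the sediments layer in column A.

4.3 km

Take the compensation level at the base of the deeper column (depth z_c below the surface of column A) and equate Σ ρ_i t_i down to z_c; mantle fills any gap and the z_c terms cancel.
Column A: x×1910 + 12.2×2740 + 14.1×2880 + (z_c − 26.3 − x)×3240
Column B: 0.784×0 + 20.7×2810 + 20.2×2970 + (z_c − 0.784 − 40.9)×3240
The z_c×3240 term appears on both sides and cancels. Collect the known terms of each column as K = Σ(ρt)_known − 3240 × (depth of known layers): K_A = 74036 − 3240×26.3 = −11176; K_B = 118161 − 3240×(0.784 + 40.9) = −16895.16.
Balance: K_A − x×(3240 − 1910) = K_B, so x = (K_A − K_B)/(3240 − 1910) = 5719.16/1330 = 4.3 km.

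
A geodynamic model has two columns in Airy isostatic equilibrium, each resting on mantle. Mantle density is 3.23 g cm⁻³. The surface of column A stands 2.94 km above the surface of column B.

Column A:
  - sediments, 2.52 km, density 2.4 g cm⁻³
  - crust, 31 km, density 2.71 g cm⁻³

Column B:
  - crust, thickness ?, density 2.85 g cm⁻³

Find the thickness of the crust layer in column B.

Take the compensation level at the base of the deeper column (depth z_c below the surface of column A) and equate Σ ρ_i t_i down to z_c; mantle fills any gap and the z_c terms cancel.
Column A: 2.52×2.4 + 31×2.71 + (z_c − 33.52)×3.23
Column B: 2.94×0 + x×2.85 + (z_c − 2.94 − 0 − x)×3.23
The z_c×3.23 term appears on both sides and cancels. Collect the known terms of each column as K = Σ(ρt)_known − 3.23 × (depth of known layers): K_A = 90.058 − 3.23×33.52 = −18.2116; K_B = 0 − 3.23×(2.94 + 0) = −9.4962.
Balance: K_A = K_B − x×(3.23 − 2.85), so x = (K_B − K_A)/(3.23 − 2.85) = 8.7154/0.38 = 22.9 km.

22.9 km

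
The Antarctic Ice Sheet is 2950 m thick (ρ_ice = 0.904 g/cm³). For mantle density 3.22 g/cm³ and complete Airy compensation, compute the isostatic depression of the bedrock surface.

828 m

By Archimedes' principle applied to the lithosphere: the ice load ρ_ice t is balanced by mantle displaced below, ρ_m s.
s = t ρ_ice / ρ_m = 2950 m × 0.904/3.22 = 828 m.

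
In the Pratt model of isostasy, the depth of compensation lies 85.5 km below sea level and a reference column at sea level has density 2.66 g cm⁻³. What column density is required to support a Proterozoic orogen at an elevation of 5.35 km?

Pratt balance: ρ_ref D = ρ (D + h).
ρ = ρ_ref D/(D + h) = 2.66 × 85.5 km/(85.5 km + 5.35 km) = 2.5 g cm⁻³.

2.5 g cm⁻³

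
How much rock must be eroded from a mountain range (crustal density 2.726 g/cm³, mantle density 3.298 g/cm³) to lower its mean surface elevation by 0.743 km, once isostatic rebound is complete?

4.28 km

Net drop Δ = e − u = e − e ρ_c/ρ_m = e (ρ_m − ρ_c)/ρ_m.
e = Δ ρ_m/(ρ_m − ρ_c) = 0.743 km × 3.298/0.572 = 4.28 km.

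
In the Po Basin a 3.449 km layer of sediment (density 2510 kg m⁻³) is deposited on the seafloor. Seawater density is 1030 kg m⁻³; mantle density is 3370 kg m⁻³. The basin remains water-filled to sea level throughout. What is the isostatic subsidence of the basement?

2.18 km

Submarine loading: the sediment displaces seawater, and the subsidence is in turn flooded, so s (ρ_m − ρ_w) = t (ρ_sed − ρ_w).
s = 3.449 km × (2510 − 1030) / (3370 − 1030) = 2.18 km.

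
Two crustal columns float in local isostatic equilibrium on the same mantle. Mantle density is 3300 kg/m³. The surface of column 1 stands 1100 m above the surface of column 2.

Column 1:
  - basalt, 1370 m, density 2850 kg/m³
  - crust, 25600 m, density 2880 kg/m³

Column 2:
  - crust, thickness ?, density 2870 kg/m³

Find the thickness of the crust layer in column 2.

18000 m

Take the compensation level at the base of the deeper column (depth z_c below the surface of column 1) and equate Σ ρ_i t_i down to z_c; mantle fills any gap and the z_c terms cancel.
Column 1: 1370×2850 + 25600×2880 + (z_c − 26970)×3300
Column 2: 1100×0 + x×2870 + (z_c − 1100 − 0 − x)×3300
The z_c×3300 term appears on both sides and cancels. Collect the known terms of each column as K = Σ(ρt)_known − 3300 × (depth of known layers): K_1 = 77632500 − 3300×26970 = −11368500; K_2 = 0 − 3300×(1100 + 0) = −3630000.
Balance: K_1 = K_2 − x×(3300 − 2870), so x = (K_2 − K_1)/(3300 − 2870) = 7738500/430 = 18000 m.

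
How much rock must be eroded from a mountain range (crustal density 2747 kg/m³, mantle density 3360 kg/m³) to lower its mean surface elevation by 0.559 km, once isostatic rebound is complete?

3.06 km

Net drop Δ = e − u = e − e ρ_c/ρ_m = e (ρ_m − ρ_c)/ρ_m.
e = Δ ρ_m/(ρ_m − ρ_c) = 0.559 km × 3360/613 = 3.06 km.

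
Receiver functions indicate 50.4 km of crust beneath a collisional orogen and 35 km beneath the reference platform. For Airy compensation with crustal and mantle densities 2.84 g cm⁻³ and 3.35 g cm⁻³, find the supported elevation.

2.34 km

Excess crust Δ = 50.4 km − 35 km = 15.4 km, split between elevation h and root r with h + r = Δ.
Airy balance ρ_c h = (ρ_m − ρ_c) r gives r = h ρ_c/(ρ_m − ρ_c), so h (1 + ρ_c/(ρ_m − ρ_c)) = Δ, i.e. h = Δ (ρ_m − ρ_c)/ρ_m.
h = 15.4 km × 0.51/3.35 = 2.34 km.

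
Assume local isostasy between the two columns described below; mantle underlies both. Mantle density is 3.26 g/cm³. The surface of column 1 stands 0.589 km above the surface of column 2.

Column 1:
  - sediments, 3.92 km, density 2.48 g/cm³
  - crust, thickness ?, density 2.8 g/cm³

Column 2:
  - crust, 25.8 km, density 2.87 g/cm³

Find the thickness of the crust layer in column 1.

19.4 km

Take the compensation level at the base of the deeper column (depth z_c below the surface of column 1) and equate Σ ρ_i t_i down to z_c; mantle fills any gap and the z_c terms cancel.
Column 1: 3.92×2.48 + x×2.8 + (z_c − 3.92 − x)×3.26
Column 2: 0.589×0 + 25.8×2.87 + (z_c − 0.589 − 25.8)×3.26
The z_c×3.26 term appears on both sides and cancels. Collect the known terms of each column as K = Σ(ρt)_known − 3.26 × (depth of known layers): K_1 = 9.7216 − 3.26×3.92 = −3.0576; K_2 = 74.046 − 3.26×(0.589 + 25.8) = −11.98214.
Balance: K_1 − x×(3.26 − 2.8) = K_2, so x = (K_1 − K_2)/(3.26 − 2.8) = 8.92454/0.46 = 19.4 km.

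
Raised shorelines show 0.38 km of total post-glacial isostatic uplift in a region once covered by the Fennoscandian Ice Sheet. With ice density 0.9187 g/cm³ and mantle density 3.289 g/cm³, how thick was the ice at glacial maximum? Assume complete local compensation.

u = t ρ_ice/ρ_m → t = u ρ_m/ρ_ice = 0.38 km × 3.289/0.9187 = 1.36 km.

1.36 km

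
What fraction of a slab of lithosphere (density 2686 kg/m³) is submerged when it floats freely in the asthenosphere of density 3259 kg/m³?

0.824

Submerged fraction = ρ_obj/ρ_fluid = 2686/3259 = 0.824.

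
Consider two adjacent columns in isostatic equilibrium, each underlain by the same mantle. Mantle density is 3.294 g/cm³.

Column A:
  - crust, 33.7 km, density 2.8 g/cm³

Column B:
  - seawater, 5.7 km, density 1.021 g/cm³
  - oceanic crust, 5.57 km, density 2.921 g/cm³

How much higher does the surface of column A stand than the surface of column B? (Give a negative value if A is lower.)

0.49 km

For any compensation level in the mantle, the mantle terms cancel and isostasy reduces to e = (Σt_A − Σt_B) − (Σ(ρt)_A − Σ(ρt)_B) / ρ_m.
Σt_A = 33.7 km; Σt_B = 11.27 km; Σ(ρt)_A = 94.36; Σ(ρt)_B = 22.08967 (in km·g/cm³).
e = (33.7 − 11.27) − (94.36 − 22.08967) / 3.294 = 0.49 km.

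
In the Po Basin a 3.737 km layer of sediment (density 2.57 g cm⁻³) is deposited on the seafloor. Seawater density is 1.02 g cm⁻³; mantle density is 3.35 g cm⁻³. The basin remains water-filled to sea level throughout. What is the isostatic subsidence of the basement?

Submarine loading: the sediment displaces seawater, and the subsidence is in turn flooded, so s (ρ_m − ρ_w) = t (ρ_sed − ρ_w).
s = 3.737 km × (2.57 − 1.02) / (3.35 − 1.02) = 2.49 km.

2.49 km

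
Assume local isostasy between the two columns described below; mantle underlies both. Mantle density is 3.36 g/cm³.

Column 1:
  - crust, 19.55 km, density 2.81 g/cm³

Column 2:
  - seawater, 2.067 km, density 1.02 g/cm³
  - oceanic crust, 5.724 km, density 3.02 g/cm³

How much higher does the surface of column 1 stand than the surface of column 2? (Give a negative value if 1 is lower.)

1.18 km

For any compensation level in the mantle, the mantle terms cancel and isostasy reduces to e = (Σt_1 − Σt_2) − (Σ(ρt)_1 − Σ(ρt)_2) / ρ_m.
Σt_1 = 19.55 km; Σt_2 = 7.791 km; Σ(ρt)_1 = 54.9355; Σ(ρt)_2 = 19.39482 (in km·g/cm³).
e = (19.55 − 7.791) − (54.9355 − 19.39482) / 3.36 = 1.18 km.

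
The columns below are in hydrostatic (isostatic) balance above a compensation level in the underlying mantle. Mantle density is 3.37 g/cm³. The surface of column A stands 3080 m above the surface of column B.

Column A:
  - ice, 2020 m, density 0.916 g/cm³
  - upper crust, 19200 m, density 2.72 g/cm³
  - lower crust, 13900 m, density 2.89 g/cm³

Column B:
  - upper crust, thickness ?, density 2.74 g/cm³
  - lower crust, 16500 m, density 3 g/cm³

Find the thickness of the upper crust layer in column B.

Take the compensation level at the base of the deeper column (depth z_c below the surface of column A) and equate Σ ρ_i t_i down to z_c; mantle fills any gap and the z_c terms cancel.
Column A: 2020×0.916 + 19200×2.72 + 13900×2.89 + (z_c − 35120)×3.37
Column B: 3080×0 + x×2.74 + 16500×3 + (z_c − 3080 − 16500 − x)×3.37
The z_c×3.37 term appears on both sides and cancels. Collect the known terms of each column as K = Σ(ρt)_known − 3.37 × (depth of known layers): K_A = 94245.32 − 3.37×35120 = −24109.08; K_B = 49500 − 3.37×(3080 + 16500) = −16484.6.
Balance: K_A = K_B − x×(3.37 − 2.74), so x = (K_B − K_A)/(3.37 − 2.74) = 7624.48/0.63 = 12100 m.

12100 m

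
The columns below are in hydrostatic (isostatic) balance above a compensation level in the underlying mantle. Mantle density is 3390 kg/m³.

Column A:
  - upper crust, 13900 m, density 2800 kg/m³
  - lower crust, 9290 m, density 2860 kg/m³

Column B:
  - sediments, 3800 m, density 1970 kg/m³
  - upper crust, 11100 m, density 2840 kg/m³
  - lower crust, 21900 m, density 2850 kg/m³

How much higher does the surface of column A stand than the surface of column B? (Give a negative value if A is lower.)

For any compensation level in the mantle, the mantle terms cancel and isostasy reduces to e = (Σt_A − Σt_B) − (Σ(ρt)_A − Σ(ρt)_B) / ρ_m.
Σt_A = 23190 m; Σt_B = 36800 m; Σ(ρt)_A = 65489400; Σ(ρt)_B = 101425000 (in m·kg/m³).
e = (23190 − 36800) − (65489400 − 101425000) / 3390 = −3010 m.

−3010 m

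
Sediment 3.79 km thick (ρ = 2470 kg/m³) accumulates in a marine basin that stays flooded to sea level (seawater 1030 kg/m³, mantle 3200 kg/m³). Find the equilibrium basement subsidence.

Submarine loading: the sediment displaces seawater, and the subsidence is in turn flooded, so s (ρ_m − ρ_w) = t (ρ_sed − ρ_w).
s = 3.79 km × (2470 − 1030) / (3200 − 1030) = 2.52 km.

2.52 km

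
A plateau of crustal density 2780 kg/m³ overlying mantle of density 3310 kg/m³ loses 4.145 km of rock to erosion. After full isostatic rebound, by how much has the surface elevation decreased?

Rebound u = e ρ_c/ρ_m = 4.145 km × 2780/3310 = 3.481 km.
Net surface drop = e − u = 4.145 km − 3.481 km = e (ρ_m − ρ_c)/ρ_m = 0.664 km.

0.664 km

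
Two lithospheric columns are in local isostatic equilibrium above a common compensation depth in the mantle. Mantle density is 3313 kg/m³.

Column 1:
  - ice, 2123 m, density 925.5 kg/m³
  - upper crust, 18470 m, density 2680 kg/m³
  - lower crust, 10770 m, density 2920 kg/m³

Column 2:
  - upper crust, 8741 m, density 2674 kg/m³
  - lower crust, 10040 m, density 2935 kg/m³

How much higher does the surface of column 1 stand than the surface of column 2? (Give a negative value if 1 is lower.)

3510 m

For any compensation level in the mantle, the mantle terms cancel and isostasy reduces to e = (Σt_1 − Σt_2) − (Σ(ρt)_1 − Σ(ρt)_2) / ρ_m.
Σt_1 = 31363 m; Σt_2 = 18781 m; Σ(ρt)_1 = 82912836.5; Σ(ρt)_2 = 52840834 (in m·kg/m³).
e = (31363 − 18781) − (82912836.5 − 52840834) / 3313 = 3510 m.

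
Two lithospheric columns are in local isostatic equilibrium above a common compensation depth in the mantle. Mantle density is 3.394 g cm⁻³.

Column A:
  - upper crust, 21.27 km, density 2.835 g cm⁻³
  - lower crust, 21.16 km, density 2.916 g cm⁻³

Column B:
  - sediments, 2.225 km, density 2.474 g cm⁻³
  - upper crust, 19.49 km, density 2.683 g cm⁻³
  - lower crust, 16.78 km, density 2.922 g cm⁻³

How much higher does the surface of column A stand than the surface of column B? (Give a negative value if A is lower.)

For any compensation level in the mantle, the mantle terms cancel and isostasy reduces to e = (Σt_A − Σt_B) − (Σ(ρt)_A − Σ(ρt)_B) / ρ_m.
Σt_A = 42.43 km; Σt_B = 38.495 km; Σ(ρt)_A = 122.00301; Σ(ρt)_B = 106.82748 (in km·g cm⁻³).
e = (42.43 − 38.495) − (122.00301 − 106.82748) / 3.394 = −0.536 km.

−0.536 km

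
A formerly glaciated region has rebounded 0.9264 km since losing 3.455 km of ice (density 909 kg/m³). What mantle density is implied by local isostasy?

ρ_m = ρ_ice t / u = 909 × 3.455 km/0.9264 km = 3390 kg/m³.

3390 kg/m³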